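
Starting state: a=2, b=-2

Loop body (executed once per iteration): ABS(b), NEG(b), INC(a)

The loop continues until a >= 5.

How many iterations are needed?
3

Tracing iterations:
Initial: a=2, b=-2
After iteration 1: a=3, b=-2
After iteration 2: a=4, b=-2
After iteration 3: a=5, b=-2
a >= 5 now holds, so the loop exits after 3 iterations.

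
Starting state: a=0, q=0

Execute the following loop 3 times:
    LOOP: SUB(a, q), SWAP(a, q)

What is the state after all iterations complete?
a=0, q=0

Iteration trace:
Start: a=0, q=0
After iteration 1: a=0, q=0
After iteration 2: a=0, q=0
After iteration 3: a=0, q=0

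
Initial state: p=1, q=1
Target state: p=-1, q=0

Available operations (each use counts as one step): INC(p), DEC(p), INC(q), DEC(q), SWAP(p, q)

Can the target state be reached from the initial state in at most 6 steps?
Yes

Path (3 steps): DEC(p) → DEC(p) → DEC(q)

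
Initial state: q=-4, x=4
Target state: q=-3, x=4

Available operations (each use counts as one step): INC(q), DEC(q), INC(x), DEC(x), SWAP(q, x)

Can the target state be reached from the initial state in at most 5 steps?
Yes

Path (1 step): INC(q)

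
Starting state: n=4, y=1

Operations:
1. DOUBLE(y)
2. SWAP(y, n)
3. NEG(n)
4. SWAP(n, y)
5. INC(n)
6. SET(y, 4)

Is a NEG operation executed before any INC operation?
Yes

First NEG: step 3
First INC: step 5
Since 3 < 5, NEG comes first.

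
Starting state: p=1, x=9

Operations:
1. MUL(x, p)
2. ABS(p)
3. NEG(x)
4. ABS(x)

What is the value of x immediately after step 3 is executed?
x = -9

Tracing x through execution:
Initial: x = 9
After step 1 (MUL(x, p)): x = 9
After step 2 (ABS(p)): x = 9
After step 3 (NEG(x)): x = -9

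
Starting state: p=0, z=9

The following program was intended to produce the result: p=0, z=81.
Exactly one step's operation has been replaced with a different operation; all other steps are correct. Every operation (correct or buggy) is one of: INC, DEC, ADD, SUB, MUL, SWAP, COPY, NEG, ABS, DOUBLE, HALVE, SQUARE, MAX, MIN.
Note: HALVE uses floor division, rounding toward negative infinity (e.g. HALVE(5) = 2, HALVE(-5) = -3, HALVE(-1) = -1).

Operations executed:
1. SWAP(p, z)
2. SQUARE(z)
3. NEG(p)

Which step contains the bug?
Step 1

Trace with buggy code:
Initial: p=0, z=9
After step 1: p=9, z=0
After step 2: p=9, z=0
After step 3: p=-9, z=0
Actual final p=-9, z=0 ≠ expected p=0, z=81.
Step 1 is the only position where a single-operation replacement can produce the expected result.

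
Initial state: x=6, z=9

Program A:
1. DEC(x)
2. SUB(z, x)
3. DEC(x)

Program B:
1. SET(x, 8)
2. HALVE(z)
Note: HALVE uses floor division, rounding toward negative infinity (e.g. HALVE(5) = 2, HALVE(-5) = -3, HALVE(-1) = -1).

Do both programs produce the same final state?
No

Program A final state: x=4, z=4
Program B final state: x=8, z=4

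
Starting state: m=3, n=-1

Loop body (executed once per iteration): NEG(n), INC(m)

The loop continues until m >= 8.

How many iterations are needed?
5

Tracing iterations:
Initial: m=3, n=-1
After iteration 1: m=4, n=1
After iteration 2: m=5, n=-1
After iteration 3: m=6, n=1
After iteration 4: m=7, n=-1
After iteration 5: m=8, n=1
m >= 8 now holds, so the loop exits after 5 iterations.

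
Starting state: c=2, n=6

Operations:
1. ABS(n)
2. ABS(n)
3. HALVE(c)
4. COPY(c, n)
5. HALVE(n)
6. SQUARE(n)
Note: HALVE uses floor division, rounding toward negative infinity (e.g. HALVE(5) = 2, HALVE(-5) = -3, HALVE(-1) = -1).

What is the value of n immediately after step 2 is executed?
n = 6

Tracing n through execution:
Initial: n = 6
After step 1 (ABS(n)): n = 6
After step 2 (ABS(n)): n = 6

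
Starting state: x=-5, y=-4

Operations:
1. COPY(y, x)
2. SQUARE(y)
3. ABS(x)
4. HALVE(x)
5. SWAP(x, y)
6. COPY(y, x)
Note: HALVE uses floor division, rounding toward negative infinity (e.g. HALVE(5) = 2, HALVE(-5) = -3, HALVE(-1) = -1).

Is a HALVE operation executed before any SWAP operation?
Yes

First HALVE: step 4
First SWAP: step 5
Since 4 < 5, HALVE comes first.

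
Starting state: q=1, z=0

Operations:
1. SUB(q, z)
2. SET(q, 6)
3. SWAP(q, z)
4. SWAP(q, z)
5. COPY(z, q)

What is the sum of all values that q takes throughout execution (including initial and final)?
20

Values of q at each step:
Initial: q = 1
After step 1: q = 1
After step 2: q = 6
After step 3: q = 0
After step 4: q = 6
After step 5: q = 6
Sum = 1 + 1 + 6 + 0 + 6 + 6 = 20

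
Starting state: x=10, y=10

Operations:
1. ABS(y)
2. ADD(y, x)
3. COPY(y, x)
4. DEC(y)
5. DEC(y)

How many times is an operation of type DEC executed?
2

Counting DEC operations:
Step 4: DEC(y) ← DEC
Step 5: DEC(y) ← DEC
Total: 2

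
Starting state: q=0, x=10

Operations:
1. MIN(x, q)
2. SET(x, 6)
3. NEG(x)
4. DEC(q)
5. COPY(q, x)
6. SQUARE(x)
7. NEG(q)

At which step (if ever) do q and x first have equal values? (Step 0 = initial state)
Step 1

q and x first become equal after step 1.

Comparing values at each step:
Initial: q=0, x=10
After step 1: q=0, x=0 ← equal!
After step 2: q=0, x=6
After step 3: q=0, x=-6
After step 4: q=-1, x=-6
After step 5: q=-6, x=-6 ← equal!
After step 6: q=-6, x=36
After step 7: q=6, x=36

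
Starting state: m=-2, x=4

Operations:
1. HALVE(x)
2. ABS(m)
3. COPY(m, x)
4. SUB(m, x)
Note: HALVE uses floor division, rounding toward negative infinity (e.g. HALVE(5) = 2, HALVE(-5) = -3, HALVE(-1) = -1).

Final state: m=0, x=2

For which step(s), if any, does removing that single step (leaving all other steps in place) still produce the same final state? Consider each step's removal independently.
Step(s) 2, 3

Testing removal of each single step:
Without step 1: final = m=0, x=4 (different)
Without step 2: final = m=0, x=2 (same)
Without step 3: final = m=0, x=2 (same)
Without step 4: final = m=2, x=2 (different)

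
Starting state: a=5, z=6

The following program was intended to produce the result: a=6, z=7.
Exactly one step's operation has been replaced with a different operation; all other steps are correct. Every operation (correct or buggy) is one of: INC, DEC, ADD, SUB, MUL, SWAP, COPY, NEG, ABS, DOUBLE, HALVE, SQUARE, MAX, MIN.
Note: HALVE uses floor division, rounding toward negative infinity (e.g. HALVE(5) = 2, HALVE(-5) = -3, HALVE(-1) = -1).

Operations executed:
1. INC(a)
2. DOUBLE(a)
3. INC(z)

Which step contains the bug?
Step 2

Trace with buggy code:
Initial: a=5, z=6
After step 1: a=6, z=6
After step 2: a=12, z=6
After step 3: a=12, z=7
Actual final a=12, z=7 ≠ expected a=6, z=7.
Step 2 is the only position where a single-operation replacement can produce the expected result.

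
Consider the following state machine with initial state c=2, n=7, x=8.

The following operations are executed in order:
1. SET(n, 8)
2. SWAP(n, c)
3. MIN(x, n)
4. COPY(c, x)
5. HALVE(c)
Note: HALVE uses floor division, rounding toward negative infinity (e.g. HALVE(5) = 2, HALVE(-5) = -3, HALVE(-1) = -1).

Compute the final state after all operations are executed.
{c: 1, n: 2, x: 2}

Step-by-step execution:
Initial: c=2, n=7, x=8
After step 1 (SET(n, 8)): c=2, n=8, x=8
After step 2 (SWAP(n, c)): c=8, n=2, x=8
After step 3 (MIN(x, n)): c=8, n=2, x=2
After step 4 (COPY(c, x)): c=2, n=2, x=2
After step 5 (HALVE(c)): c=1, n=2, x=2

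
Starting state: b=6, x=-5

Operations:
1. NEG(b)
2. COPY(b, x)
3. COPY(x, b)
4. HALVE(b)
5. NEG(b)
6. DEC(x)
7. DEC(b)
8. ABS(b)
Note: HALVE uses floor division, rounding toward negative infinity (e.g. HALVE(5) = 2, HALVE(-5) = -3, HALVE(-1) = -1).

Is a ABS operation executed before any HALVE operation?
No

First ABS: step 8
First HALVE: step 4
Since 8 > 4, HALVE comes first.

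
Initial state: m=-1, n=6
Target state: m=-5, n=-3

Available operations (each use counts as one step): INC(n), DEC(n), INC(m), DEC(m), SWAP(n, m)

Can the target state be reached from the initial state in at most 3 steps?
No

The target state cannot be reached within 3 steps.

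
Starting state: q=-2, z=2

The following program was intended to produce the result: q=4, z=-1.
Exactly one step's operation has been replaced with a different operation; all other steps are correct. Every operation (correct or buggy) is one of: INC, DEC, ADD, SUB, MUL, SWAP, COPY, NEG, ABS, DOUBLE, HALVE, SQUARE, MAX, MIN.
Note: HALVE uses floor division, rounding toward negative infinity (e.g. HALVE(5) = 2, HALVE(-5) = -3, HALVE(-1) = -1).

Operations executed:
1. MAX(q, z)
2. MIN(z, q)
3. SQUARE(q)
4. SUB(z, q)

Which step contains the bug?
Step 2

Trace with buggy code:
Initial: q=-2, z=2
After step 1: q=2, z=2
After step 2: q=2, z=2
After step 3: q=4, z=2
After step 4: q=4, z=-2
Actual final q=4, z=-2 ≠ expected q=4, z=-1.
Step 2 is the only position where a single-operation replacement can produce the expected result.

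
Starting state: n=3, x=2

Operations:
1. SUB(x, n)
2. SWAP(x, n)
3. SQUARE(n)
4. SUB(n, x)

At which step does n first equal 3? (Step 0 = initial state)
Step 0

Tracing n:
Initial: n = 3 ← first occurrence
After step 1: n = 3
After step 2: n = -1
After step 3: n = 1
After step 4: n = -2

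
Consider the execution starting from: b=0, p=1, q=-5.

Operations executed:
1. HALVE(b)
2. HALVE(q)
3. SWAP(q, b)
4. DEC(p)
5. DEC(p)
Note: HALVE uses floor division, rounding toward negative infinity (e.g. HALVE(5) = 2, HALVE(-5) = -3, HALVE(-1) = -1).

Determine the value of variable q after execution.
q = 0

Tracing execution:
Step 1: HALVE(b) → q = -5
Step 2: HALVE(q) → q = -3
Step 3: SWAP(q, b) → q = 0
Step 4: DEC(p) → q = 0
Step 5: DEC(p) → q = 0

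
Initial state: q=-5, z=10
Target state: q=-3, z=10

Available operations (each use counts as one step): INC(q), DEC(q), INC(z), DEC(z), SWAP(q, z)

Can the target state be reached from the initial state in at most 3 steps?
Yes

Path (2 steps): INC(q) → INC(q)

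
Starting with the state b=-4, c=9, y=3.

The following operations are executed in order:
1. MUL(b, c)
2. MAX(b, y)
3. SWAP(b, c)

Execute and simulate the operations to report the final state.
{b: 9, c: 3, y: 3}

Step-by-step execution:
Initial: b=-4, c=9, y=3
After step 1 (MUL(b, c)): b=-36, c=9, y=3
After step 2 (MAX(b, y)): b=3, c=9, y=3
After step 3 (SWAP(b, c)): b=9, c=3, y=3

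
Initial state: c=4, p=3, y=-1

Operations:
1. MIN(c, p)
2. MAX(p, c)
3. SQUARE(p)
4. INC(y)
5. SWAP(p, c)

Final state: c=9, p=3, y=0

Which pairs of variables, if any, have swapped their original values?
None

Comparing initial and final values:
y: -1 → 0
c: 4 → 9
p: 3 → 3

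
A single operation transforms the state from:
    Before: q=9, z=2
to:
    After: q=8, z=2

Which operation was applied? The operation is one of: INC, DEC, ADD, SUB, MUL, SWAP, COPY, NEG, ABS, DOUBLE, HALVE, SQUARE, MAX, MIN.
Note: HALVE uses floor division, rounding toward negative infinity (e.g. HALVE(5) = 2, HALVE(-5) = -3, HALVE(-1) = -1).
DEC(q)

Analyzing the change:
Before: q=9, z=2
After: q=8, z=2
Variable q changed from 9 to 8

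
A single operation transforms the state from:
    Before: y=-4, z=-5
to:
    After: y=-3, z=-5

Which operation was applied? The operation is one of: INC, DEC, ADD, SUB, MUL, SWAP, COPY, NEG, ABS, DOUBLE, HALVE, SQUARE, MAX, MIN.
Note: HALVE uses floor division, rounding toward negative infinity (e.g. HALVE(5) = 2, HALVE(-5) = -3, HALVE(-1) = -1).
INC(y)

Analyzing the change:
Before: y=-4, z=-5
After: y=-3, z=-5
Variable y changed from -4 to -3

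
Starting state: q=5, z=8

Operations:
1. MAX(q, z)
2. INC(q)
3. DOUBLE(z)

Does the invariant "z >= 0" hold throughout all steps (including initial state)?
Yes

The invariant holds at every step.

State at each step:
Initial: q=5, z=8
After step 1: q=8, z=8
After step 2: q=9, z=8
After step 3: q=9, z=16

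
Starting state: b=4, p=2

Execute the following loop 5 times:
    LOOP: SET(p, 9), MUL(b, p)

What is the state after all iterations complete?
b=236196, p=9

Iteration trace:
Start: b=4, p=2
After iteration 1: b=36, p=9
After iteration 2: b=324, p=9
After iteration 3: b=2916, p=9
After iteration 4: b=26244, p=9
After iteration 5: b=236196, p=9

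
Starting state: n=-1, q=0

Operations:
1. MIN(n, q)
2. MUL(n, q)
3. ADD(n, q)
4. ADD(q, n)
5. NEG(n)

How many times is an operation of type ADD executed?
2

Counting ADD operations:
Step 3: ADD(n, q) ← ADD
Step 4: ADD(q, n) ← ADD
Total: 2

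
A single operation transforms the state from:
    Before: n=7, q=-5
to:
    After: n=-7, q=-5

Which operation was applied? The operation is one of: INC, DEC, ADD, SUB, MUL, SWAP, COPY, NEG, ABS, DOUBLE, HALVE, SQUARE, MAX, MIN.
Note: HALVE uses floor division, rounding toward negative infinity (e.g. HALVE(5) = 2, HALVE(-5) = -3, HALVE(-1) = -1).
NEG(n)

Analyzing the change:
Before: n=7, q=-5
After: n=-7, q=-5
Variable n changed from 7 to -7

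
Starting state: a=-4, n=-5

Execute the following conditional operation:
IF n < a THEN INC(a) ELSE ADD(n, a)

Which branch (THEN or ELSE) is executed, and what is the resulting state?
Branch: THEN, Final state: a=-3, n=-5

Evaluating condition: n < a
n = -5, a = -4
Condition is True, so THEN branch executes
After INC(a): a=-3, n=-5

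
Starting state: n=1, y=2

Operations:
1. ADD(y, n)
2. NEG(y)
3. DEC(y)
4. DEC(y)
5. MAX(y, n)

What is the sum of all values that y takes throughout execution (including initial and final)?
-6

Values of y at each step:
Initial: y = 2
After step 1: y = 3
After step 2: y = -3
After step 3: y = -4
After step 4: y = -5
After step 5: y = 1
Sum = 2 + 3 + -3 + -4 + -5 + 1 = -6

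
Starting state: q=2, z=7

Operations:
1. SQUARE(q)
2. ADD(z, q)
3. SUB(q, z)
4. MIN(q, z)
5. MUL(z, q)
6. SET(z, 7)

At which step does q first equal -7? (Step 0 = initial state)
Step 3

Tracing q:
Initial: q = 2
After step 1: q = 4
After step 2: q = 4
After step 3: q = -7 ← first occurrence
After step 4: q = -7
After step 5: q = -7
After step 6: q = -7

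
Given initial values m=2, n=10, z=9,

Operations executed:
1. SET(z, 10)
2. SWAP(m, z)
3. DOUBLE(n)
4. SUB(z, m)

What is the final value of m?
m = 10

Tracing execution:
Step 1: SET(z, 10) → m = 2
Step 2: SWAP(m, z) → m = 10
Step 3: DOUBLE(n) → m = 10
Step 4: SUB(z, m) → m = 10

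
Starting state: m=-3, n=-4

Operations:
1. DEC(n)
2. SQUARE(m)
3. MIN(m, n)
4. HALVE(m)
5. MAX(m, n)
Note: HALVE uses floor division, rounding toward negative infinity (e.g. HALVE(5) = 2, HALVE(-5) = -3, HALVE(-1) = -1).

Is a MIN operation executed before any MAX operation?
Yes

First MIN: step 3
First MAX: step 5
Since 3 < 5, MIN comes first.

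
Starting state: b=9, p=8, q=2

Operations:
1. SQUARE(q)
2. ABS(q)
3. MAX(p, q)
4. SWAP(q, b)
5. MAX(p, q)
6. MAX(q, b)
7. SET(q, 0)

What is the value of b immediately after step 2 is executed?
b = 9

Tracing b through execution:
Initial: b = 9
After step 1 (SQUARE(q)): b = 9
After step 2 (ABS(q)): b = 9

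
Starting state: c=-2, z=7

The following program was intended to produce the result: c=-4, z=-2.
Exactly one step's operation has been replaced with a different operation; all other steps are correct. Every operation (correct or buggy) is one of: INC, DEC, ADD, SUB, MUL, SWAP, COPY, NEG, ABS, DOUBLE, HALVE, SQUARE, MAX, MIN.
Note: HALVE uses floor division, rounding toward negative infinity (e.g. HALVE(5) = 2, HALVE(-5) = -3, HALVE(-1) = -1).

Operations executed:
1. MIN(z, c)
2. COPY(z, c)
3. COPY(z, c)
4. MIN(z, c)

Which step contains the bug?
Step 4

Trace with buggy code:
Initial: c=-2, z=7
After step 1: c=-2, z=-2
After step 2: c=-2, z=-2
After step 3: c=-2, z=-2
After step 4: c=-2, z=-2
Actual final c=-2, z=-2 ≠ expected c=-4, z=-2.
Step 4 is the only position where a single-operation replacement can produce the expected result.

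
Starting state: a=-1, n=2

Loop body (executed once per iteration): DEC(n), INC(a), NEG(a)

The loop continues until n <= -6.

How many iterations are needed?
8

Tracing iterations:
Initial: a=-1, n=2
After iteration 1: a=0, n=1
After iteration 2: a=-1, n=0
After iteration 3: a=0, n=-1
After iteration 4: a=-1, n=-2
After iteration 5: a=0, n=-3
After iteration 6: a=-1, n=-4
After iteration 7: a=0, n=-5
After iteration 8: a=-1, n=-6
n <= -6 now holds, so the loop exits after 8 iterations.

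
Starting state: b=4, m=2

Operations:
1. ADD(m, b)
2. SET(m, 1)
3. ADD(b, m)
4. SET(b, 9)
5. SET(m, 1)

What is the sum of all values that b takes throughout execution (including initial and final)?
35

Values of b at each step:
Initial: b = 4
After step 1: b = 4
After step 2: b = 4
After step 3: b = 5
After step 4: b = 9
After step 5: b = 9
Sum = 4 + 4 + 4 + 5 + 9 + 9 = 35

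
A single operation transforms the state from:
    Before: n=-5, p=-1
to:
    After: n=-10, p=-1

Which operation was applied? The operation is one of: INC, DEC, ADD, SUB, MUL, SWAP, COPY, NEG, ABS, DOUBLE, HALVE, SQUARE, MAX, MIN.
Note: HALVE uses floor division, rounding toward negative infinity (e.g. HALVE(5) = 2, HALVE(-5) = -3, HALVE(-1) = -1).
DOUBLE(n)

Analyzing the change:
Before: n=-5, p=-1
After: n=-10, p=-1
Variable n changed from -5 to -10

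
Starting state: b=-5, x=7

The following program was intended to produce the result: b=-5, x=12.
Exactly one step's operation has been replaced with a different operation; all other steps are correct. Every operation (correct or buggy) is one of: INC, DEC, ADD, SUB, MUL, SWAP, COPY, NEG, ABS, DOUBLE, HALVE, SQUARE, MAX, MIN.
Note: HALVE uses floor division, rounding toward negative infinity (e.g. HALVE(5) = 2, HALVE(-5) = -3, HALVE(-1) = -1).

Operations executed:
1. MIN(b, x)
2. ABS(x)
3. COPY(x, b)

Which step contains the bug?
Step 3

Trace with buggy code:
Initial: b=-5, x=7
After step 1: b=-5, x=7
After step 2: b=-5, x=7
After step 3: b=-5, x=-5
Actual final b=-5, x=-5 ≠ expected b=-5, x=12.
Step 3 is the only position where a single-operation replacement can produce the expected result.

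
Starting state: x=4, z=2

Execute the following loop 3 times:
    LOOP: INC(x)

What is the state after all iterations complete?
x=7, z=2

Iteration trace:
Start: x=4, z=2
After iteration 1: x=5, z=2
After iteration 2: x=6, z=2
After iteration 3: x=7, z=2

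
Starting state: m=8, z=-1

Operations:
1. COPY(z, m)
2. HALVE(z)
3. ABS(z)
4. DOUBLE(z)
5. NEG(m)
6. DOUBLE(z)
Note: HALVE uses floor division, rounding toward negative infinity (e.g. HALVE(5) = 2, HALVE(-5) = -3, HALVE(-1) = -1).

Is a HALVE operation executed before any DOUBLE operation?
Yes

First HALVE: step 2
First DOUBLE: step 4
Since 2 < 4, HALVE comes first.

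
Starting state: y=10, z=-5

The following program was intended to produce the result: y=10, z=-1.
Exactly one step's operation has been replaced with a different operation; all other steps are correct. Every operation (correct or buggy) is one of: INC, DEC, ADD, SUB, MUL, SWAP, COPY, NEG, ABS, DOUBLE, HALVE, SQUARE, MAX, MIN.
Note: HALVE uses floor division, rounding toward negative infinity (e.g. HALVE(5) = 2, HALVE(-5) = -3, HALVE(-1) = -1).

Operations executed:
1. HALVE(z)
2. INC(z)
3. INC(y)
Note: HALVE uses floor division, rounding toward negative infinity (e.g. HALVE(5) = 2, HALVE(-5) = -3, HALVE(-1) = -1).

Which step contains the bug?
Step 3

Trace with buggy code:
Initial: y=10, z=-5
After step 1: y=10, z=-3
After step 2: y=10, z=-2
After step 3: y=11, z=-2
Actual final y=11, z=-2 ≠ expected y=10, z=-1.
Step 3 is the only position where a single-operation replacement can produce the expected result.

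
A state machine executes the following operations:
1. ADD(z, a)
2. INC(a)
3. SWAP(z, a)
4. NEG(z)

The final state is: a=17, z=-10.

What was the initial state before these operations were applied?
a=9, z=8

Working backwards:
Final state: a=17, z=-10
Before step 4 (NEG(z)): a=17, z=10
Before step 3 (SWAP(z, a)): a=10, z=17
Before step 2 (INC(a)): a=9, z=17
Before step 1 (ADD(z, a)): a=9, z=8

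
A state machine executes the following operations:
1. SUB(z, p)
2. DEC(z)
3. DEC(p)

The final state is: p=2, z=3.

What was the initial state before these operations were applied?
p=3, z=7

Working backwards:
Final state: p=2, z=3
Before step 3 (DEC(p)): p=3, z=3
Before step 2 (DEC(z)): p=3, z=4
Before step 1 (SUB(z, p)): p=3, z=7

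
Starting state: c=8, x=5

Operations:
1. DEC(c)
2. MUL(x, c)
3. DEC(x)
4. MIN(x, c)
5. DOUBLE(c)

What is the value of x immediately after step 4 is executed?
x = 7

Tracing x through execution:
Initial: x = 5
After step 1 (DEC(c)): x = 5
After step 2 (MUL(x, c)): x = 35
After step 3 (DEC(x)): x = 34
After step 4 (MIN(x, c)): x = 7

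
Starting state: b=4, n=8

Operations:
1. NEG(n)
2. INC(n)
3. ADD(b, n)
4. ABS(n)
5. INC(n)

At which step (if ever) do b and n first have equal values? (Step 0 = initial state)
Never

b and n never become equal during execution.

Comparing values at each step:
Initial: b=4, n=8
After step 1: b=4, n=-8
After step 2: b=4, n=-7
After step 3: b=-3, n=-7
After step 4: b=-3, n=7
After step 5: b=-3, n=8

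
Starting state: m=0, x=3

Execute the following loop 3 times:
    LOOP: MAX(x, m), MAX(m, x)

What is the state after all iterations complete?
m=3, x=3

Iteration trace:
Start: m=0, x=3
After iteration 1: m=3, x=3
After iteration 2: m=3, x=3
After iteration 3: m=3, x=3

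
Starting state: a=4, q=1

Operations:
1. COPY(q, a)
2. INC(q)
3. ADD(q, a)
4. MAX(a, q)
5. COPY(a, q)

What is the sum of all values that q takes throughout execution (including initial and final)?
37

Values of q at each step:
Initial: q = 1
After step 1: q = 4
After step 2: q = 5
After step 3: q = 9
After step 4: q = 9
After step 5: q = 9
Sum = 1 + 4 + 5 + 9 + 9 + 9 = 37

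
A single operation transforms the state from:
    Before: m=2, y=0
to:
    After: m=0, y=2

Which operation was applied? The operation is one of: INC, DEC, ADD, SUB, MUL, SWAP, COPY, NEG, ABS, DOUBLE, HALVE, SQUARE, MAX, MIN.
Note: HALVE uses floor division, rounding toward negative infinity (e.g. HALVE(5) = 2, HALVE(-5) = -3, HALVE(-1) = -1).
SWAP(y, m)

Analyzing the change:
Before: m=2, y=0
After: m=0, y=2
Variable y changed from 0 to 2
Variable m changed from 2 to 0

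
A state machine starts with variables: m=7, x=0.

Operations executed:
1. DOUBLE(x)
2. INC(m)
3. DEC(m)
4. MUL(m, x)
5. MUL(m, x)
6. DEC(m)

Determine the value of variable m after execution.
m = -1

Tracing execution:
Step 1: DOUBLE(x) → m = 7
Step 2: INC(m) → m = 8
Step 3: DEC(m) → m = 7
Step 4: MUL(m, x) → m = 0
Step 5: MUL(m, x) → m = 0
Step 6: DEC(m) → m = -1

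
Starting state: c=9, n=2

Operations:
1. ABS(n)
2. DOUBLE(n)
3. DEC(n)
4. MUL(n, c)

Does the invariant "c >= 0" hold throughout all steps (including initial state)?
Yes

The invariant holds at every step.

State at each step:
Initial: c=9, n=2
After step 1: c=9, n=2
After step 2: c=9, n=4
After step 3: c=9, n=3
After step 4: c=9, n=27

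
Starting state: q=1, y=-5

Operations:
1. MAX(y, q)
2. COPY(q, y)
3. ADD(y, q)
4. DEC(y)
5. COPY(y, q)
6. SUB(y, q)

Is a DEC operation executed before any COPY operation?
No

First DEC: step 4
First COPY: step 2
Since 4 > 2, COPY comes first.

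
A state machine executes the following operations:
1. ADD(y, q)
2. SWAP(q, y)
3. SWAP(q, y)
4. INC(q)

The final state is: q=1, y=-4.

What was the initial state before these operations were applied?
q=0, y=-4

Working backwards:
Final state: q=1, y=-4
Before step 4 (INC(q)): q=0, y=-4
Before step 3 (SWAP(q, y)): q=-4, y=0
Before step 2 (SWAP(q, y)): q=0, y=-4
Before step 1 (ADD(y, q)): q=0, y=-4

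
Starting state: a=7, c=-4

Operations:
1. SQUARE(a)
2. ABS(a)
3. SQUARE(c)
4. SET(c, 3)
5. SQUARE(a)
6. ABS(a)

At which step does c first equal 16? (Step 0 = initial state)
Step 3

Tracing c:
Initial: c = -4
After step 1: c = -4
After step 2: c = -4
After step 3: c = 16 ← first occurrence
After step 4: c = 3
After step 5: c = 3
After step 6: c = 3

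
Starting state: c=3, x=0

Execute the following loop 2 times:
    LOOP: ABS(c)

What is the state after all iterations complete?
c=3, x=0

Iteration trace:
Start: c=3, x=0
After iteration 1: c=3, x=0
After iteration 2: c=3, x=0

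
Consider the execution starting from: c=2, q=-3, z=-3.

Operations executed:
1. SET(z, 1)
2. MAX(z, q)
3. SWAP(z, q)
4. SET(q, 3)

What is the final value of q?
q = 3

Tracing execution:
Step 1: SET(z, 1) → q = -3
Step 2: MAX(z, q) → q = -3
Step 3: SWAP(z, q) → q = 1
Step 4: SET(q, 3) → q = 3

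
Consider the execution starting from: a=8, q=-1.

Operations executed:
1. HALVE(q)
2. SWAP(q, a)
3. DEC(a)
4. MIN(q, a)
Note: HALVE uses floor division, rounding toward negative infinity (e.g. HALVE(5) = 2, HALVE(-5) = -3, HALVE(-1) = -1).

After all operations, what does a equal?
a = -2

Tracing execution:
Step 1: HALVE(q) → a = 8
Step 2: SWAP(q, a) → a = -1
Step 3: DEC(a) → a = -2
Step 4: MIN(q, a) → a = -2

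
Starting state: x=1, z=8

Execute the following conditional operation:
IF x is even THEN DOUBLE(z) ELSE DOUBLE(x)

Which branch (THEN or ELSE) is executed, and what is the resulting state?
Branch: ELSE, Final state: x=2, z=8

Evaluating condition: x is even
Condition is False, so ELSE branch executes
After DOUBLE(x): x=2, z=8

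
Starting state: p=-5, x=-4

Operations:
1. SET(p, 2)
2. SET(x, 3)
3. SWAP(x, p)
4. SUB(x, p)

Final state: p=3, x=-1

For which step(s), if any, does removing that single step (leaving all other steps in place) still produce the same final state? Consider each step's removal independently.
None - removing any single step changes the final result

Testing removal of each single step:
Without step 1: final = p=3, x=-8 (different)
Without step 2: final = p=-4, x=6 (different)
Without step 3: final = p=2, x=1 (different)
Without step 4: final = p=3, x=2 (different)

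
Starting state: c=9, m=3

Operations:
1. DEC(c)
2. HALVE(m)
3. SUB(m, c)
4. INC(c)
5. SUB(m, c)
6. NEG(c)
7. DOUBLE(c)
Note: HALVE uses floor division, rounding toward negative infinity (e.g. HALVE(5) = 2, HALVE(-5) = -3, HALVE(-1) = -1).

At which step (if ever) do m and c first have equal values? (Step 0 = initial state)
Never

m and c never become equal during execution.

Comparing values at each step:
Initial: m=3, c=9
After step 1: m=3, c=8
After step 2: m=1, c=8
After step 3: m=-7, c=8
After step 4: m=-7, c=9
After step 5: m=-16, c=9
After step 6: m=-16, c=-9
After step 7: m=-16, c=-18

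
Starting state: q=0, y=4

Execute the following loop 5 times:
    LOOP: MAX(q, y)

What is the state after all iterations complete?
q=4, y=4

Iteration trace:
Start: q=0, y=4
After iteration 1: q=4, y=4
After iteration 2: q=4, y=4
After iteration 3: q=4, y=4
After iteration 4: q=4, y=4
After iteration 5: q=4, y=4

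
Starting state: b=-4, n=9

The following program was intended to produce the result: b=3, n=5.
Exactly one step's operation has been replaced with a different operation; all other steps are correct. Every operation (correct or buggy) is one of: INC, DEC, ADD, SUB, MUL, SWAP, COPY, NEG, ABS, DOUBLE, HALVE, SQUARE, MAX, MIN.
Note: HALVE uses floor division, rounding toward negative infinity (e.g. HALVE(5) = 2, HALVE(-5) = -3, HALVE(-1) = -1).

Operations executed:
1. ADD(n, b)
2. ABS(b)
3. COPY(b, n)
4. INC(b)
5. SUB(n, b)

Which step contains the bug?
Step 5

Trace with buggy code:
Initial: b=-4, n=9
After step 1: b=-4, n=5
After step 2: b=4, n=5
After step 3: b=5, n=5
After step 4: b=6, n=5
After step 5: b=6, n=-1
Actual final b=6, n=-1 ≠ expected b=3, n=5.
Step 5 is the only position where a single-operation replacement can produce the expected result.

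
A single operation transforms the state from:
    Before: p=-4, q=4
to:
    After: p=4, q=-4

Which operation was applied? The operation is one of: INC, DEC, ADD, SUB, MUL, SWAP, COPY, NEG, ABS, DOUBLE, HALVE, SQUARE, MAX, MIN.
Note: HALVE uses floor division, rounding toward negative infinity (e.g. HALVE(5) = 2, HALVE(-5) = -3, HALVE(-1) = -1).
SWAP(p, q)

Analyzing the change:
Before: p=-4, q=4
After: p=4, q=-4
Variable p changed from -4 to 4
Variable q changed from 4 to -4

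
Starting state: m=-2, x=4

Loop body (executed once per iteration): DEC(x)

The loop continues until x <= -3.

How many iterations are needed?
7

Tracing iterations:
Initial: m=-2, x=4
After iteration 1: m=-2, x=3
After iteration 2: m=-2, x=2
After iteration 3: m=-2, x=1
After iteration 4: m=-2, x=0
After iteration 5: m=-2, x=-1
After iteration 6: m=-2, x=-2
After iteration 7: m=-2, x=-3
x <= -3 now holds, so the loop exits after 7 iterations.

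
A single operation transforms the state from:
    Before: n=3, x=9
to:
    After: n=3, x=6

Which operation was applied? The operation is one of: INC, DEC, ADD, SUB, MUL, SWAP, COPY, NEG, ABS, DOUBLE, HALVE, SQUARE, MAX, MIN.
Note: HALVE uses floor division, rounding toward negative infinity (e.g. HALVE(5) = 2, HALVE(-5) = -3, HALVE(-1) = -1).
SUB(x, n)

Analyzing the change:
Before: n=3, x=9
After: n=3, x=6
Variable x changed from 9 to 6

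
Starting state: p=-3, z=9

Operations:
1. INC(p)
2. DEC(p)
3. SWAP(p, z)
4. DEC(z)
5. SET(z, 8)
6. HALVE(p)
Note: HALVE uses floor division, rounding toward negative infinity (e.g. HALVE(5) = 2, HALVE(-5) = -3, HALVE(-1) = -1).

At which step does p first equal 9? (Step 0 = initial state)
Step 3

Tracing p:
Initial: p = -3
After step 1: p = -2
After step 2: p = -3
After step 3: p = 9 ← first occurrence
After step 4: p = 9
After step 5: p = 9
After step 6: p = 4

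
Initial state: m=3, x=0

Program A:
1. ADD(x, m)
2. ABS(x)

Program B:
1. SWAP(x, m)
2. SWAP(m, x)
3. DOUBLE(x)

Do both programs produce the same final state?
No

Program A final state: m=3, x=3
Program B final state: m=3, x=0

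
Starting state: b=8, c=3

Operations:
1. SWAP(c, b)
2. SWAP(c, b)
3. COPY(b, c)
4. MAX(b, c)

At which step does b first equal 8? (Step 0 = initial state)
Step 0

Tracing b:
Initial: b = 8 ← first occurrence
After step 1: b = 3
After step 2: b = 8
After step 3: b = 3
After step 4: b = 3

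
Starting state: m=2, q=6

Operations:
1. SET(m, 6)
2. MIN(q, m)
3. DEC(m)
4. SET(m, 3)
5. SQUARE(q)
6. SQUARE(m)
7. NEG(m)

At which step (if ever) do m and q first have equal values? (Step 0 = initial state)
Step 1

m and q first become equal after step 1.

Comparing values at each step:
Initial: m=2, q=6
After step 1: m=6, q=6 ← equal!
After step 2: m=6, q=6 ← equal!
After step 3: m=5, q=6
After step 4: m=3, q=6
After step 5: m=3, q=36
After step 6: m=9, q=36
After step 7: m=-9, q=36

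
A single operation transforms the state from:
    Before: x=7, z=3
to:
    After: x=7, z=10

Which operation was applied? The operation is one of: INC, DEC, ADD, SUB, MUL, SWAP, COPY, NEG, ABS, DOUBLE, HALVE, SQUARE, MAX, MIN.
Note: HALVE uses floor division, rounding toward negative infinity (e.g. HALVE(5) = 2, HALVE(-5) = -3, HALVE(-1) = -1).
ADD(z, x)

Analyzing the change:
Before: x=7, z=3
After: x=7, z=10
Variable z changed from 3 to 10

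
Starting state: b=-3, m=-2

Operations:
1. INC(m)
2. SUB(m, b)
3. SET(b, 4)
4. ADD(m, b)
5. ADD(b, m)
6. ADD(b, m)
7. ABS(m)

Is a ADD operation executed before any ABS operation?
Yes

First ADD: step 4
First ABS: step 7
Since 4 < 7, ADD comes first.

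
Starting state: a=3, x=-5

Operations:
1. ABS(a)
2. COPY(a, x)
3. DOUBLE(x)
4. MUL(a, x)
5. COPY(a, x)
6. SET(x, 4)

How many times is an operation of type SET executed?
1

Counting SET operations:
Step 6: SET(x, 4) ← SET
Total: 1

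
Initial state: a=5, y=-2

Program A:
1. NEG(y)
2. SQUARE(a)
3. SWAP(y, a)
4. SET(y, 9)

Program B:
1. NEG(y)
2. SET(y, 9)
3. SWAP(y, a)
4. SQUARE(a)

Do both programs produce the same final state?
No

Program A final state: a=2, y=9
Program B final state: a=81, y=5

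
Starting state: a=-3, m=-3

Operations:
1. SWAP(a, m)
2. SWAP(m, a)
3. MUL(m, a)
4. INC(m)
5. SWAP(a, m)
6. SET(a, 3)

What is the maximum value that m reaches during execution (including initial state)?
10

Values of m at each step:
Initial: m = -3
After step 1: m = -3
After step 2: m = -3
After step 3: m = 9
After step 4: m = 10 ← maximum
After step 5: m = -3
After step 6: m = -3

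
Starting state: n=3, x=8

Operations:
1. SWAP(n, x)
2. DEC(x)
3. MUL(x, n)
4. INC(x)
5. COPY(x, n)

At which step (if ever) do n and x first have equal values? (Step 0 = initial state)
Step 5

n and x first become equal after step 5.

Comparing values at each step:
Initial: n=3, x=8
After step 1: n=8, x=3
After step 2: n=8, x=2
After step 3: n=8, x=16
After step 4: n=8, x=17
After step 5: n=8, x=8 ← equal!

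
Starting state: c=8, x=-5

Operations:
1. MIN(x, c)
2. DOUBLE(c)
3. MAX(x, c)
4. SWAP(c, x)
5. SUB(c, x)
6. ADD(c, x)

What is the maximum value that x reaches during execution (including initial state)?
16

Values of x at each step:
Initial: x = -5
After step 1: x = -5
After step 2: x = -5
After step 3: x = 16 ← maximum
After step 4: x = 16
After step 5: x = 16
After step 6: x = 16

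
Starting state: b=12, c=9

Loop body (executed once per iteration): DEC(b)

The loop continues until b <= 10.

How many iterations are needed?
2

Tracing iterations:
Initial: b=12, c=9
After iteration 1: b=11, c=9
After iteration 2: b=10, c=9
b <= 10 now holds, so the loop exits after 2 iterations.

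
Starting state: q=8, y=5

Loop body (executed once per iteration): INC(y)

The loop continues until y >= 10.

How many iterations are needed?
5

Tracing iterations:
Initial: q=8, y=5
After iteration 1: q=8, y=6
After iteration 2: q=8, y=7
After iteration 3: q=8, y=8
After iteration 4: q=8, y=9
After iteration 5: q=8, y=10
y >= 10 now holds, so the loop exits after 5 iterations.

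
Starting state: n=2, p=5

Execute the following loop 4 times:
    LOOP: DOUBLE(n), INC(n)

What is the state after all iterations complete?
n=47, p=5

Iteration trace:
Start: n=2, p=5
After iteration 1: n=5, p=5
After iteration 2: n=11, p=5
After iteration 3: n=23, p=5
After iteration 4: n=47, p=5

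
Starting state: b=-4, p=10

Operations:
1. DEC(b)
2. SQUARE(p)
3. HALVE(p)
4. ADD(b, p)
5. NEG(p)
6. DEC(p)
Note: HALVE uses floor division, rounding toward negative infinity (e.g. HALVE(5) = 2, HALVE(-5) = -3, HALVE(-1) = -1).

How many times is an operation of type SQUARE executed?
1

Counting SQUARE operations:
Step 2: SQUARE(p) ← SQUARE
Total: 1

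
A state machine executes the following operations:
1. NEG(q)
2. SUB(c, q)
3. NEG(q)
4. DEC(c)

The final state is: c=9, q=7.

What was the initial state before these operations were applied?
c=3, q=7

Working backwards:
Final state: c=9, q=7
Before step 4 (DEC(c)): c=10, q=7
Before step 3 (NEG(q)): c=10, q=-7
Before step 2 (SUB(c, q)): c=3, q=-7
Before step 1 (NEG(q)): c=3, q=7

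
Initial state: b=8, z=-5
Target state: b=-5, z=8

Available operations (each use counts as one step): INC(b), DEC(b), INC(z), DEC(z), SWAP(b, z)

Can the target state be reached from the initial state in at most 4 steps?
Yes

Path (1 step): SWAP(b, z)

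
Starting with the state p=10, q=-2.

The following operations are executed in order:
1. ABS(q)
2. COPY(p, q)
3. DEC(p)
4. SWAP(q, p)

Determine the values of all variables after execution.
{p: 2, q: 1}

Step-by-step execution:
Initial: p=10, q=-2
After step 1 (ABS(q)): p=10, q=2
After step 2 (COPY(p, q)): p=2, q=2
After step 3 (DEC(p)): p=1, q=2
After step 4 (SWAP(q, p)): p=2, q=1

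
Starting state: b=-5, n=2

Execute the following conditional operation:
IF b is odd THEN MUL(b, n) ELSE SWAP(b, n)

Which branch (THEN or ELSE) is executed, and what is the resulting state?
Branch: THEN, Final state: b=-10, n=2

Evaluating condition: b is odd
Condition is True, so THEN branch executes
After MUL(b, n): b=-10, n=2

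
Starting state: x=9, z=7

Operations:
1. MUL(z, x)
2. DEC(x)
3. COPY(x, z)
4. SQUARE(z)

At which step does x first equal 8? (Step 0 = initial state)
Step 2

Tracing x:
Initial: x = 9
After step 1: x = 9
After step 2: x = 8 ← first occurrence
After step 3: x = 63
After step 4: x = 63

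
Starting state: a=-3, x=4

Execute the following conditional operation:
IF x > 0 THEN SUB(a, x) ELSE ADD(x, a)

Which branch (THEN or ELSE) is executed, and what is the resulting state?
Branch: THEN, Final state: a=-7, x=4

Evaluating condition: x > 0
x = 4
Condition is True, so THEN branch executes
After SUB(a, x): a=-7, x=4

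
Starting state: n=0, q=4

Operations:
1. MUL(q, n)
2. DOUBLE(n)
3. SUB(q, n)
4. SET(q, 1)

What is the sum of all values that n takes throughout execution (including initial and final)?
0

Values of n at each step:
Initial: n = 0
After step 1: n = 0
After step 2: n = 0
After step 3: n = 0
After step 4: n = 0
Sum = 0 + 0 + 0 + 0 + 0 = 0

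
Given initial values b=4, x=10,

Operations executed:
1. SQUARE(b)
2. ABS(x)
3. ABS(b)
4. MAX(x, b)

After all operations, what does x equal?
x = 16

Tracing execution:
Step 1: SQUARE(b) → x = 10
Step 2: ABS(x) → x = 10
Step 3: ABS(b) → x = 10
Step 4: MAX(x, b) → x = 16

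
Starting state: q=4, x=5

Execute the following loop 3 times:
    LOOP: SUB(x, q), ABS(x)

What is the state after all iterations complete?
q=4, x=1

Iteration trace:
Start: q=4, x=5
After iteration 1: q=4, x=1
After iteration 2: q=4, x=3
After iteration 3: q=4, x=1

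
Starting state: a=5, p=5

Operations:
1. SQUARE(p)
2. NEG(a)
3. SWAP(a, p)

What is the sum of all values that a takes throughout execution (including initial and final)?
30

Values of a at each step:
Initial: a = 5
After step 1: a = 5
After step 2: a = -5
After step 3: a = 25
Sum = 5 + 5 + -5 + 25 = 30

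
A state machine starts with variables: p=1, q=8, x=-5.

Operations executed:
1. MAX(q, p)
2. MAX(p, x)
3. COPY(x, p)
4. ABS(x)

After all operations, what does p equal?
p = 1

Tracing execution:
Step 1: MAX(q, p) → p = 1
Step 2: MAX(p, x) → p = 1
Step 3: COPY(x, p) → p = 1
Step 4: ABS(x) → p = 1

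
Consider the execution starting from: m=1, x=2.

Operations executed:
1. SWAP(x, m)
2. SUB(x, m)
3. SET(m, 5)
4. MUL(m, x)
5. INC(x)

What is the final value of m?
m = -5

Tracing execution:
Step 1: SWAP(x, m) → m = 2
Step 2: SUB(x, m) → m = 2
Step 3: SET(m, 5) → m = 5
Step 4: MUL(m, x) → m = -5
Step 5: INC(x) → m = -5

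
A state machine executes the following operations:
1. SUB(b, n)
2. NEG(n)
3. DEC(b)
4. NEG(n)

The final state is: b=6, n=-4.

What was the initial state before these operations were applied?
b=3, n=-4

Working backwards:
Final state: b=6, n=-4
Before step 4 (NEG(n)): b=6, n=4
Before step 3 (DEC(b)): b=7, n=4
Before step 2 (NEG(n)): b=7, n=-4
Before step 1 (SUB(b, n)): b=3, n=-4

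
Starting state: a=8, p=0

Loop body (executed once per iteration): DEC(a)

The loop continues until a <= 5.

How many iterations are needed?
3

Tracing iterations:
Initial: a=8, p=0
After iteration 1: a=7, p=0
After iteration 2: a=6, p=0
After iteration 3: a=5, p=0
a <= 5 now holds, so the loop exits after 3 iterations.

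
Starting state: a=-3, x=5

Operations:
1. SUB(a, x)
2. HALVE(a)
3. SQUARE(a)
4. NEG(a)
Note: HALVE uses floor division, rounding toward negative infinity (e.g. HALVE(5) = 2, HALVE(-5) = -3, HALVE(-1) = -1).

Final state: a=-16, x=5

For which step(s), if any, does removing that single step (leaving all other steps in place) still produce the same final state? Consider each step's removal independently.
None - removing any single step changes the final result

Testing removal of each single step:
Without step 1: final = a=-4, x=5 (different)
Without step 2: final = a=-64, x=5 (different)
Without step 3: final = a=4, x=5 (different)
Without step 4: final = a=16, x=5 (different)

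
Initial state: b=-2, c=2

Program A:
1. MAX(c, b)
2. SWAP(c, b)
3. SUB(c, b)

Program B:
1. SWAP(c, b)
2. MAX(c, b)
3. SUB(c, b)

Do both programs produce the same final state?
No

Program A final state: b=2, c=-4
Program B final state: b=2, c=0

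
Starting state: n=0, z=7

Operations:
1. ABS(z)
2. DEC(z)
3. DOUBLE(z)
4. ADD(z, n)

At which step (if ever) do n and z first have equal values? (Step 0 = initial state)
Never

n and z never become equal during execution.

Comparing values at each step:
Initial: n=0, z=7
After step 1: n=0, z=7
After step 2: n=0, z=6
After step 3: n=0, z=12
After step 4: n=0, z=12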